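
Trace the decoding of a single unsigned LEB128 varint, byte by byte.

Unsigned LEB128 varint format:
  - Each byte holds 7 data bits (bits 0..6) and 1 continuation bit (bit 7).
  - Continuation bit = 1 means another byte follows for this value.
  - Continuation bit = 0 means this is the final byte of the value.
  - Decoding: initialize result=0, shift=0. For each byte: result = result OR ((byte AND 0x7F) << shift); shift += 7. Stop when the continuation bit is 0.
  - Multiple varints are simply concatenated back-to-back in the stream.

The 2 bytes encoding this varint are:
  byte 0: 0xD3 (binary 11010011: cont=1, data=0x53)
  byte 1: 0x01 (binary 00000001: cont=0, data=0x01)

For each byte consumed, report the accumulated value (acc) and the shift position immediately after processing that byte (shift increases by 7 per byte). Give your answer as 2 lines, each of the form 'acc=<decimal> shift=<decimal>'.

byte 0=0xD3: payload=0x53=83, contrib = 83<<0 = 83; acc -> 83, shift -> 7
byte 1=0x01: payload=0x01=1, contrib = 1<<7 = 128; acc -> 211, shift -> 14

Answer: acc=83 shift=7
acc=211 shift=14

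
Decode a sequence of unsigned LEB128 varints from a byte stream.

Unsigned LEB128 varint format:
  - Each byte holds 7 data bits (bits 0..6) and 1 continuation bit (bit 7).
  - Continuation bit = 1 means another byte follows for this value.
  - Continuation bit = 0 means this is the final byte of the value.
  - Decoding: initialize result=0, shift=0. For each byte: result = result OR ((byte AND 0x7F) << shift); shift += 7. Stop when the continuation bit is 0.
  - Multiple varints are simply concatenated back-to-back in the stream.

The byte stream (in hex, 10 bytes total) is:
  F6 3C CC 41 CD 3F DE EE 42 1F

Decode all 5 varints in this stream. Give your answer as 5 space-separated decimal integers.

  byte[0]=0xF6 cont=1 payload=0x76=118: acc |= 118<<0 -> acc=118 shift=7
  byte[1]=0x3C cont=0 payload=0x3C=60: acc |= 60<<7 -> acc=7798 shift=14 [end]
Varint 1: bytes[0:2] = F6 3C -> value 7798 (2 byte(s))
  byte[2]=0xCC cont=1 payload=0x4C=76: acc |= 76<<0 -> acc=76 shift=7
  byte[3]=0x41 cont=0 payload=0x41=65: acc |= 65<<7 -> acc=8396 shift=14 [end]
Varint 2: bytes[2:4] = CC 41 -> value 8396 (2 byte(s))
  byte[4]=0xCD cont=1 payload=0x4D=77: acc |= 77<<0 -> acc=77 shift=7
  byte[5]=0x3F cont=0 payload=0x3F=63: acc |= 63<<7 -> acc=8141 shift=14 [end]
Varint 3: bytes[4:6] = CD 3F -> value 8141 (2 byte(s))
  byte[6]=0xDE cont=1 payload=0x5E=94: acc |= 94<<0 -> acc=94 shift=7
  byte[7]=0xEE cont=1 payload=0x6E=110: acc |= 110<<7 -> acc=14174 shift=14
  byte[8]=0x42 cont=0 payload=0x42=66: acc |= 66<<14 -> acc=1095518 shift=21 [end]
Varint 4: bytes[6:9] = DE EE 42 -> value 1095518 (3 byte(s))
  byte[9]=0x1F cont=0 payload=0x1F=31: acc |= 31<<0 -> acc=31 shift=7 [end]
Varint 5: bytes[9:10] = 1F -> value 31 (1 byte(s))

Answer: 7798 8396 8141 1095518 31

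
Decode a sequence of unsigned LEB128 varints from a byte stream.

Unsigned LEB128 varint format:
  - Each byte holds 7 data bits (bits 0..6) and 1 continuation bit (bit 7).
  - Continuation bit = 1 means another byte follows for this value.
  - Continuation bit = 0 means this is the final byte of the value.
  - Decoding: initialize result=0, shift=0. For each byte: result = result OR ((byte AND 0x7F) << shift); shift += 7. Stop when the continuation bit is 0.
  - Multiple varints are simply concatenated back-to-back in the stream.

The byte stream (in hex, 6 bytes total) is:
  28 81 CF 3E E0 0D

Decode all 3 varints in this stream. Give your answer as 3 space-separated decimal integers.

Answer: 40 1025921 1760

Derivation:
  byte[0]=0x28 cont=0 payload=0x28=40: acc |= 40<<0 -> acc=40 shift=7 [end]
Varint 1: bytes[0:1] = 28 -> value 40 (1 byte(s))
  byte[1]=0x81 cont=1 payload=0x01=1: acc |= 1<<0 -> acc=1 shift=7
  byte[2]=0xCF cont=1 payload=0x4F=79: acc |= 79<<7 -> acc=10113 shift=14
  byte[3]=0x3E cont=0 payload=0x3E=62: acc |= 62<<14 -> acc=1025921 shift=21 [end]
Varint 2: bytes[1:4] = 81 CF 3E -> value 1025921 (3 byte(s))
  byte[4]=0xE0 cont=1 payload=0x60=96: acc |= 96<<0 -> acc=96 shift=7
  byte[5]=0x0D cont=0 payload=0x0D=13: acc |= 13<<7 -> acc=1760 shift=14 [end]
Varint 3: bytes[4:6] = E0 0D -> value 1760 (2 byte(s))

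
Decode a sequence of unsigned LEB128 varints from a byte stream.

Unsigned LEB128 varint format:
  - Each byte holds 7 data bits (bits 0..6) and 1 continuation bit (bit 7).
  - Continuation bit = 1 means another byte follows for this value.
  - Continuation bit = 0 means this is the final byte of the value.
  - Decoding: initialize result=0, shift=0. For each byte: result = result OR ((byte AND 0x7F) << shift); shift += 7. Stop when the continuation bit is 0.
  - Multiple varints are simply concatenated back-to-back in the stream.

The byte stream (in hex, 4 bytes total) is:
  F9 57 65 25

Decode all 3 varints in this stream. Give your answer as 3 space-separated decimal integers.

Answer: 11257 101 37

Derivation:
  byte[0]=0xF9 cont=1 payload=0x79=121: acc |= 121<<0 -> acc=121 shift=7
  byte[1]=0x57 cont=0 payload=0x57=87: acc |= 87<<7 -> acc=11257 shift=14 [end]
Varint 1: bytes[0:2] = F9 57 -> value 11257 (2 byte(s))
  byte[2]=0x65 cont=0 payload=0x65=101: acc |= 101<<0 -> acc=101 shift=7 [end]
Varint 2: bytes[2:3] = 65 -> value 101 (1 byte(s))
  byte[3]=0x25 cont=0 payload=0x25=37: acc |= 37<<0 -> acc=37 shift=7 [end]
Varint 3: bytes[3:4] = 25 -> value 37 (1 byte(s))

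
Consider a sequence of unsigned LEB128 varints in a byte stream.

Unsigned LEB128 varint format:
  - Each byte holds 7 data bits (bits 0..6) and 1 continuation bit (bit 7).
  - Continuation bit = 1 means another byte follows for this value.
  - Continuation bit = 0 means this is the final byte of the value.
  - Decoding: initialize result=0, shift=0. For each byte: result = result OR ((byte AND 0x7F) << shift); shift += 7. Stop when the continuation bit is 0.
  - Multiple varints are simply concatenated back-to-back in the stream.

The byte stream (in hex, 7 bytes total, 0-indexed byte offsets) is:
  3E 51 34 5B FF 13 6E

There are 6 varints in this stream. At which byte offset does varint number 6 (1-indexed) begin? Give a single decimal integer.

  byte[0]=0x3E cont=0 payload=0x3E=62: acc |= 62<<0 -> acc=62 shift=7 [end]
Varint 1: bytes[0:1] = 3E -> value 62 (1 byte(s))
  byte[1]=0x51 cont=0 payload=0x51=81: acc |= 81<<0 -> acc=81 shift=7 [end]
Varint 2: bytes[1:2] = 51 -> value 81 (1 byte(s))
  byte[2]=0x34 cont=0 payload=0x34=52: acc |= 52<<0 -> acc=52 shift=7 [end]
Varint 3: bytes[2:3] = 34 -> value 52 (1 byte(s))
  byte[3]=0x5B cont=0 payload=0x5B=91: acc |= 91<<0 -> acc=91 shift=7 [end]
Varint 4: bytes[3:4] = 5B -> value 91 (1 byte(s))
  byte[4]=0xFF cont=1 payload=0x7F=127: acc |= 127<<0 -> acc=127 shift=7
  byte[5]=0x13 cont=0 payload=0x13=19: acc |= 19<<7 -> acc=2559 shift=14 [end]
Varint 5: bytes[4:6] = FF 13 -> value 2559 (2 byte(s))
  byte[6]=0x6E cont=0 payload=0x6E=110: acc |= 110<<0 -> acc=110 shift=7 [end]
Varint 6: bytes[6:7] = 6E -> value 110 (1 byte(s))

Answer: 6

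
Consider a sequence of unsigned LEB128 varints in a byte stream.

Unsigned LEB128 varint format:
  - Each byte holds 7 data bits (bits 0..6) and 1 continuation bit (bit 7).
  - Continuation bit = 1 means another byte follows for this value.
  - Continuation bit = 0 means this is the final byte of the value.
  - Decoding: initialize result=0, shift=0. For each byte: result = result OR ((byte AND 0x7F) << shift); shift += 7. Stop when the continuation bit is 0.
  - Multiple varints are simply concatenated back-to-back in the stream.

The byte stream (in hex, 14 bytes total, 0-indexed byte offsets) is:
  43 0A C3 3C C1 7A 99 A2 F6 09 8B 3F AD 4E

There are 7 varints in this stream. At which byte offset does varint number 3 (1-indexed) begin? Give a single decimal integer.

  byte[0]=0x43 cont=0 payload=0x43=67: acc |= 67<<0 -> acc=67 shift=7 [end]
Varint 1: bytes[0:1] = 43 -> value 67 (1 byte(s))
  byte[1]=0x0A cont=0 payload=0x0A=10: acc |= 10<<0 -> acc=10 shift=7 [end]
Varint 2: bytes[1:2] = 0A -> value 10 (1 byte(s))
  byte[2]=0xC3 cont=1 payload=0x43=67: acc |= 67<<0 -> acc=67 shift=7
  byte[3]=0x3C cont=0 payload=0x3C=60: acc |= 60<<7 -> acc=7747 shift=14 [end]
Varint 3: bytes[2:4] = C3 3C -> value 7747 (2 byte(s))
  byte[4]=0xC1 cont=1 payload=0x41=65: acc |= 65<<0 -> acc=65 shift=7
  byte[5]=0x7A cont=0 payload=0x7A=122: acc |= 122<<7 -> acc=15681 shift=14 [end]
Varint 4: bytes[4:6] = C1 7A -> value 15681 (2 byte(s))
  byte[6]=0x99 cont=1 payload=0x19=25: acc |= 25<<0 -> acc=25 shift=7
  byte[7]=0xA2 cont=1 payload=0x22=34: acc |= 34<<7 -> acc=4377 shift=14
  byte[8]=0xF6 cont=1 payload=0x76=118: acc |= 118<<14 -> acc=1937689 shift=21
  byte[9]=0x09 cont=0 payload=0x09=9: acc |= 9<<21 -> acc=20812057 shift=28 [end]
Varint 5: bytes[6:10] = 99 A2 F6 09 -> value 20812057 (4 byte(s))
  byte[10]=0x8B cont=1 payload=0x0B=11: acc |= 11<<0 -> acc=11 shift=7
  byte[11]=0x3F cont=0 payload=0x3F=63: acc |= 63<<7 -> acc=8075 shift=14 [end]
Varint 6: bytes[10:12] = 8B 3F -> value 8075 (2 byte(s))
  byte[12]=0xAD cont=1 payload=0x2D=45: acc |= 45<<0 -> acc=45 shift=7
  byte[13]=0x4E cont=0 payload=0x4E=78: acc |= 78<<7 -> acc=10029 shift=14 [end]
Varint 7: bytes[12:14] = AD 4E -> value 10029 (2 byte(s))

Answer: 2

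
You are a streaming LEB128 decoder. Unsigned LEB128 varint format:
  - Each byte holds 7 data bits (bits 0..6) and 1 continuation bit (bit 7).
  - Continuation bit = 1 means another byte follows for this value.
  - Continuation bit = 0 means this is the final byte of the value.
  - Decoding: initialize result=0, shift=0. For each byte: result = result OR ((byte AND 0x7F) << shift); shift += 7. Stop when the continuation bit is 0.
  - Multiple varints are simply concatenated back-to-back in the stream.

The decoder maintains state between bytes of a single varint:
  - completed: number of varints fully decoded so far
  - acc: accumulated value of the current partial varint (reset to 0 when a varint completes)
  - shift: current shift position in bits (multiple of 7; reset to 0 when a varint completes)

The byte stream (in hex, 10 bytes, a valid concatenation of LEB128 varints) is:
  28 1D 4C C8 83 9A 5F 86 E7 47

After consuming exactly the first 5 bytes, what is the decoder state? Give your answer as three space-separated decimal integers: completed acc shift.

Answer: 3 456 14

Derivation:
byte[0]=0x28 cont=0 payload=0x28: varint #1 complete (value=40); reset -> completed=1 acc=0 shift=0
byte[1]=0x1D cont=0 payload=0x1D: varint #2 complete (value=29); reset -> completed=2 acc=0 shift=0
byte[2]=0x4C cont=0 payload=0x4C: varint #3 complete (value=76); reset -> completed=3 acc=0 shift=0
byte[3]=0xC8 cont=1 payload=0x48: acc |= 72<<0 -> completed=3 acc=72 shift=7
byte[4]=0x83 cont=1 payload=0x03: acc |= 3<<7 -> completed=3 acc=456 shift=14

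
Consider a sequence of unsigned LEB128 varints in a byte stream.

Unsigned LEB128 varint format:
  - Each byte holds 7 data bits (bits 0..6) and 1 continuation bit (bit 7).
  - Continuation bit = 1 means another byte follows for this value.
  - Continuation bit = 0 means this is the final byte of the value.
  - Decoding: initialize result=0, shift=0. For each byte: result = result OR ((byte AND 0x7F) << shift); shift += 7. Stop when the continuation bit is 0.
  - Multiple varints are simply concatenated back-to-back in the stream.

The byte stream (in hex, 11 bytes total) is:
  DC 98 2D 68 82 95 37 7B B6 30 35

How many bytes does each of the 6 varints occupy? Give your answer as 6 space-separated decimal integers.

  byte[0]=0xDC cont=1 payload=0x5C=92: acc |= 92<<0 -> acc=92 shift=7
  byte[1]=0x98 cont=1 payload=0x18=24: acc |= 24<<7 -> acc=3164 shift=14
  byte[2]=0x2D cont=0 payload=0x2D=45: acc |= 45<<14 -> acc=740444 shift=21 [end]
Varint 1: bytes[0:3] = DC 98 2D -> value 740444 (3 byte(s))
  byte[3]=0x68 cont=0 payload=0x68=104: acc |= 104<<0 -> acc=104 shift=7 [end]
Varint 2: bytes[3:4] = 68 -> value 104 (1 byte(s))
  byte[4]=0x82 cont=1 payload=0x02=2: acc |= 2<<0 -> acc=2 shift=7
  byte[5]=0x95 cont=1 payload=0x15=21: acc |= 21<<7 -> acc=2690 shift=14
  byte[6]=0x37 cont=0 payload=0x37=55: acc |= 55<<14 -> acc=903810 shift=21 [end]
Varint 3: bytes[4:7] = 82 95 37 -> value 903810 (3 byte(s))
  byte[7]=0x7B cont=0 payload=0x7B=123: acc |= 123<<0 -> acc=123 shift=7 [end]
Varint 4: bytes[7:8] = 7B -> value 123 (1 byte(s))
  byte[8]=0xB6 cont=1 payload=0x36=54: acc |= 54<<0 -> acc=54 shift=7
  byte[9]=0x30 cont=0 payload=0x30=48: acc |= 48<<7 -> acc=6198 shift=14 [end]
Varint 5: bytes[8:10] = B6 30 -> value 6198 (2 byte(s))
  byte[10]=0x35 cont=0 payload=0x35=53: acc |= 53<<0 -> acc=53 shift=7 [end]
Varint 6: bytes[10:11] = 35 -> value 53 (1 byte(s))

Answer: 3 1 3 1 2 1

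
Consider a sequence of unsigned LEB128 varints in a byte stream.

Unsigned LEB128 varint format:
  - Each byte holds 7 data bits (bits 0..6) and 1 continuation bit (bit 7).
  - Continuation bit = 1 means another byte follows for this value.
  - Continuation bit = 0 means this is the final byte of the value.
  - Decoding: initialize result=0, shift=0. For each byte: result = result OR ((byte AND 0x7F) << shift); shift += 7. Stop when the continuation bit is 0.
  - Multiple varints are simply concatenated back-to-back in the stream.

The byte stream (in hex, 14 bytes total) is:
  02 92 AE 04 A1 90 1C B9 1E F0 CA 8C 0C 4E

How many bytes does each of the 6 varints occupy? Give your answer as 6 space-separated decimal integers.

Answer: 1 3 3 2 4 1

Derivation:
  byte[0]=0x02 cont=0 payload=0x02=2: acc |= 2<<0 -> acc=2 shift=7 [end]
Varint 1: bytes[0:1] = 02 -> value 2 (1 byte(s))
  byte[1]=0x92 cont=1 payload=0x12=18: acc |= 18<<0 -> acc=18 shift=7
  byte[2]=0xAE cont=1 payload=0x2E=46: acc |= 46<<7 -> acc=5906 shift=14
  byte[3]=0x04 cont=0 payload=0x04=4: acc |= 4<<14 -> acc=71442 shift=21 [end]
Varint 2: bytes[1:4] = 92 AE 04 -> value 71442 (3 byte(s))
  byte[4]=0xA1 cont=1 payload=0x21=33: acc |= 33<<0 -> acc=33 shift=7
  byte[5]=0x90 cont=1 payload=0x10=16: acc |= 16<<7 -> acc=2081 shift=14
  byte[6]=0x1C cont=0 payload=0x1C=28: acc |= 28<<14 -> acc=460833 shift=21 [end]
Varint 3: bytes[4:7] = A1 90 1C -> value 460833 (3 byte(s))
  byte[7]=0xB9 cont=1 payload=0x39=57: acc |= 57<<0 -> acc=57 shift=7
  byte[8]=0x1E cont=0 payload=0x1E=30: acc |= 30<<7 -> acc=3897 shift=14 [end]
Varint 4: bytes[7:9] = B9 1E -> value 3897 (2 byte(s))
  byte[9]=0xF0 cont=1 payload=0x70=112: acc |= 112<<0 -> acc=112 shift=7
  byte[10]=0xCA cont=1 payload=0x4A=74: acc |= 74<<7 -> acc=9584 shift=14
  byte[11]=0x8C cont=1 payload=0x0C=12: acc |= 12<<14 -> acc=206192 shift=21
  byte[12]=0x0C cont=0 payload=0x0C=12: acc |= 12<<21 -> acc=25372016 shift=28 [end]
Varint 5: bytes[9:13] = F0 CA 8C 0C -> value 25372016 (4 byte(s))
  byte[13]=0x4E cont=0 payload=0x4E=78: acc |= 78<<0 -> acc=78 shift=7 [end]
Varint 6: bytes[13:14] = 4E -> value 78 (1 byte(s))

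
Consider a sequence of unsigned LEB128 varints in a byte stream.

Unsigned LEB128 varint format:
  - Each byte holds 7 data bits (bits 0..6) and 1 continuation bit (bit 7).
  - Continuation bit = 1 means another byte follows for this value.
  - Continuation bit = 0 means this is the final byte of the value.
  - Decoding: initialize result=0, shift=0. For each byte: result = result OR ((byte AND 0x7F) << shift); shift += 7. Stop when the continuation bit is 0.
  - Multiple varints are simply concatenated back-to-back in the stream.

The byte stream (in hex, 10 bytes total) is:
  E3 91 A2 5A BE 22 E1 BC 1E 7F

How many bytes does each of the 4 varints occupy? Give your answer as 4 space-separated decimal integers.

Answer: 4 2 3 1

Derivation:
  byte[0]=0xE3 cont=1 payload=0x63=99: acc |= 99<<0 -> acc=99 shift=7
  byte[1]=0x91 cont=1 payload=0x11=17: acc |= 17<<7 -> acc=2275 shift=14
  byte[2]=0xA2 cont=1 payload=0x22=34: acc |= 34<<14 -> acc=559331 shift=21
  byte[3]=0x5A cont=0 payload=0x5A=90: acc |= 90<<21 -> acc=189303011 shift=28 [end]
Varint 1: bytes[0:4] = E3 91 A2 5A -> value 189303011 (4 byte(s))
  byte[4]=0xBE cont=1 payload=0x3E=62: acc |= 62<<0 -> acc=62 shift=7
  byte[5]=0x22 cont=0 payload=0x22=34: acc |= 34<<7 -> acc=4414 shift=14 [end]
Varint 2: bytes[4:6] = BE 22 -> value 4414 (2 byte(s))
  byte[6]=0xE1 cont=1 payload=0x61=97: acc |= 97<<0 -> acc=97 shift=7
  byte[7]=0xBC cont=1 payload=0x3C=60: acc |= 60<<7 -> acc=7777 shift=14
  byte[8]=0x1E cont=0 payload=0x1E=30: acc |= 30<<14 -> acc=499297 shift=21 [end]
Varint 3: bytes[6:9] = E1 BC 1E -> value 499297 (3 byte(s))
  byte[9]=0x7F cont=0 payload=0x7F=127: acc |= 127<<0 -> acc=127 shift=7 [end]
Varint 4: bytes[9:10] = 7F -> value 127 (1 byte(s))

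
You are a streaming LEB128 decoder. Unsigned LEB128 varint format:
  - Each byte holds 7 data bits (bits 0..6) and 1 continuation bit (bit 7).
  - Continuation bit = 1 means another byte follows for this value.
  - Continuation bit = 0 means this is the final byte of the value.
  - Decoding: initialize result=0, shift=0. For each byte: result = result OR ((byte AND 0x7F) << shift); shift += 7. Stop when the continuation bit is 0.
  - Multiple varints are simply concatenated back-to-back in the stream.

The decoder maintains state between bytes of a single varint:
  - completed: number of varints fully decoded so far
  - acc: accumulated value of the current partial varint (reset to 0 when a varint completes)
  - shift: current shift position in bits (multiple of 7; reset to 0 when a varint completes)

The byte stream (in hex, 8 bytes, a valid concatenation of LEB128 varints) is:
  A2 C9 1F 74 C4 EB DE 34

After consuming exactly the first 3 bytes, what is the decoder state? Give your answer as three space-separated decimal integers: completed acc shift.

byte[0]=0xA2 cont=1 payload=0x22: acc |= 34<<0 -> completed=0 acc=34 shift=7
byte[1]=0xC9 cont=1 payload=0x49: acc |= 73<<7 -> completed=0 acc=9378 shift=14
byte[2]=0x1F cont=0 payload=0x1F: varint #1 complete (value=517282); reset -> completed=1 acc=0 shift=0

Answer: 1 0 0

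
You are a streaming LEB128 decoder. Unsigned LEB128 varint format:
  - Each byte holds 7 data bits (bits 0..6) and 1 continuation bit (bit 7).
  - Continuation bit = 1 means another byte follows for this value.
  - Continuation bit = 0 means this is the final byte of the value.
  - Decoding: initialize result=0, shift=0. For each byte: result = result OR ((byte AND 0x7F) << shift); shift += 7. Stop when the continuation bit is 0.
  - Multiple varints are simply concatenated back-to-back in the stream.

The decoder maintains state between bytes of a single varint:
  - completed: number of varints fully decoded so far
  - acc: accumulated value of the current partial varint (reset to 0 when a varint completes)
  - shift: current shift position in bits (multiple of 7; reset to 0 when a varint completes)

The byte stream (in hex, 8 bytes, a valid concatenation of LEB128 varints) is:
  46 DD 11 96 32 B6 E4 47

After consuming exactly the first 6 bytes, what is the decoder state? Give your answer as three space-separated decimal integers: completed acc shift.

Answer: 3 54 7

Derivation:
byte[0]=0x46 cont=0 payload=0x46: varint #1 complete (value=70); reset -> completed=1 acc=0 shift=0
byte[1]=0xDD cont=1 payload=0x5D: acc |= 93<<0 -> completed=1 acc=93 shift=7
byte[2]=0x11 cont=0 payload=0x11: varint #2 complete (value=2269); reset -> completed=2 acc=0 shift=0
byte[3]=0x96 cont=1 payload=0x16: acc |= 22<<0 -> completed=2 acc=22 shift=7
byte[4]=0x32 cont=0 payload=0x32: varint #3 complete (value=6422); reset -> completed=3 acc=0 shift=0
byte[5]=0xB6 cont=1 payload=0x36: acc |= 54<<0 -> completed=3 acc=54 shift=7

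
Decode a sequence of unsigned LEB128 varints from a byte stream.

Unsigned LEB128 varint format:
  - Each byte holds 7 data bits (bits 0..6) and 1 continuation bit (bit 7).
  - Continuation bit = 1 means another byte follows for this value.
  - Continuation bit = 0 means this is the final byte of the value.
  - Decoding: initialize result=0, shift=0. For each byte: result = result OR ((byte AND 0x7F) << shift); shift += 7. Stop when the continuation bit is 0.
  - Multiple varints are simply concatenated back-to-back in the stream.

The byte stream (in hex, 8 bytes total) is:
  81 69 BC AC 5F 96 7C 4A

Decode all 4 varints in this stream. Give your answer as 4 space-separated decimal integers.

  byte[0]=0x81 cont=1 payload=0x01=1: acc |= 1<<0 -> acc=1 shift=7
  byte[1]=0x69 cont=0 payload=0x69=105: acc |= 105<<7 -> acc=13441 shift=14 [end]
Varint 1: bytes[0:2] = 81 69 -> value 13441 (2 byte(s))
  byte[2]=0xBC cont=1 payload=0x3C=60: acc |= 60<<0 -> acc=60 shift=7
  byte[3]=0xAC cont=1 payload=0x2C=44: acc |= 44<<7 -> acc=5692 shift=14
  byte[4]=0x5F cont=0 payload=0x5F=95: acc |= 95<<14 -> acc=1562172 shift=21 [end]
Varint 2: bytes[2:5] = BC AC 5F -> value 1562172 (3 byte(s))
  byte[5]=0x96 cont=1 payload=0x16=22: acc |= 22<<0 -> acc=22 shift=7
  byte[6]=0x7C cont=0 payload=0x7C=124: acc |= 124<<7 -> acc=15894 shift=14 [end]
Varint 3: bytes[5:7] = 96 7C -> value 15894 (2 byte(s))
  byte[7]=0x4A cont=0 payload=0x4A=74: acc |= 74<<0 -> acc=74 shift=7 [end]
Varint 4: bytes[7:8] = 4A -> value 74 (1 byte(s))

Answer: 13441 1562172 15894 74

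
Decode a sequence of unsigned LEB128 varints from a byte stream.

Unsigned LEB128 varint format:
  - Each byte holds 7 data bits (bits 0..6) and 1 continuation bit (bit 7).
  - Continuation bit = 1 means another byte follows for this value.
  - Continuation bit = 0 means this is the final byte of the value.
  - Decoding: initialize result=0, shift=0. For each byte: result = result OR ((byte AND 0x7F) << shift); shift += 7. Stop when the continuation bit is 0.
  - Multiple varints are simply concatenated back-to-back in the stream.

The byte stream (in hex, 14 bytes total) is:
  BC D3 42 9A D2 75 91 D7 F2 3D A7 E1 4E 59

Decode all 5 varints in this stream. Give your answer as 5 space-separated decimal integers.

  byte[0]=0xBC cont=1 payload=0x3C=60: acc |= 60<<0 -> acc=60 shift=7
  byte[1]=0xD3 cont=1 payload=0x53=83: acc |= 83<<7 -> acc=10684 shift=14
  byte[2]=0x42 cont=0 payload=0x42=66: acc |= 66<<14 -> acc=1092028 shift=21 [end]
Varint 1: bytes[0:3] = BC D3 42 -> value 1092028 (3 byte(s))
  byte[3]=0x9A cont=1 payload=0x1A=26: acc |= 26<<0 -> acc=26 shift=7
  byte[4]=0xD2 cont=1 payload=0x52=82: acc |= 82<<7 -> acc=10522 shift=14
  byte[5]=0x75 cont=0 payload=0x75=117: acc |= 117<<14 -> acc=1927450 shift=21 [end]
Varint 2: bytes[3:6] = 9A D2 75 -> value 1927450 (3 byte(s))
  byte[6]=0x91 cont=1 payload=0x11=17: acc |= 17<<0 -> acc=17 shift=7
  byte[7]=0xD7 cont=1 payload=0x57=87: acc |= 87<<7 -> acc=11153 shift=14
  byte[8]=0xF2 cont=1 payload=0x72=114: acc |= 114<<14 -> acc=1878929 shift=21
  byte[9]=0x3D cont=0 payload=0x3D=61: acc |= 61<<21 -> acc=129805201 shift=28 [end]
Varint 3: bytes[6:10] = 91 D7 F2 3D -> value 129805201 (4 byte(s))
  byte[10]=0xA7 cont=1 payload=0x27=39: acc |= 39<<0 -> acc=39 shift=7
  byte[11]=0xE1 cont=1 payload=0x61=97: acc |= 97<<7 -> acc=12455 shift=14
  byte[12]=0x4E cont=0 payload=0x4E=78: acc |= 78<<14 -> acc=1290407 shift=21 [end]
Varint 4: bytes[10:13] = A7 E1 4E -> value 1290407 (3 byte(s))
  byte[13]=0x59 cont=0 payload=0x59=89: acc |= 89<<0 -> acc=89 shift=7 [end]
Varint 5: bytes[13:14] = 59 -> value 89 (1 byte(s))

Answer: 1092028 1927450 129805201 1290407 89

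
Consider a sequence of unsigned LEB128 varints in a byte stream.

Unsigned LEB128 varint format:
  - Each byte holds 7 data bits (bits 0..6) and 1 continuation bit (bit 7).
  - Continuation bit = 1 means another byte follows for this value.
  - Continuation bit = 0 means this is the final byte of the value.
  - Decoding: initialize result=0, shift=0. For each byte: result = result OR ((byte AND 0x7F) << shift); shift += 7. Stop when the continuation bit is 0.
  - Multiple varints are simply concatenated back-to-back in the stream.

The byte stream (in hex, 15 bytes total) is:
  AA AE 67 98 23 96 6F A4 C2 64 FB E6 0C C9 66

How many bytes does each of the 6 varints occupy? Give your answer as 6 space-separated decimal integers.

  byte[0]=0xAA cont=1 payload=0x2A=42: acc |= 42<<0 -> acc=42 shift=7
  byte[1]=0xAE cont=1 payload=0x2E=46: acc |= 46<<7 -> acc=5930 shift=14
  byte[2]=0x67 cont=0 payload=0x67=103: acc |= 103<<14 -> acc=1693482 shift=21 [end]
Varint 1: bytes[0:3] = AA AE 67 -> value 1693482 (3 byte(s))
  byte[3]=0x98 cont=1 payload=0x18=24: acc |= 24<<0 -> acc=24 shift=7
  byte[4]=0x23 cont=0 payload=0x23=35: acc |= 35<<7 -> acc=4504 shift=14 [end]
Varint 2: bytes[3:5] = 98 23 -> value 4504 (2 byte(s))
  byte[5]=0x96 cont=1 payload=0x16=22: acc |= 22<<0 -> acc=22 shift=7
  byte[6]=0x6F cont=0 payload=0x6F=111: acc |= 111<<7 -> acc=14230 shift=14 [end]
Varint 3: bytes[5:7] = 96 6F -> value 14230 (2 byte(s))
  byte[7]=0xA4 cont=1 payload=0x24=36: acc |= 36<<0 -> acc=36 shift=7
  byte[8]=0xC2 cont=1 payload=0x42=66: acc |= 66<<7 -> acc=8484 shift=14
  byte[9]=0x64 cont=0 payload=0x64=100: acc |= 100<<14 -> acc=1646884 shift=21 [end]
Varint 4: bytes[7:10] = A4 C2 64 -> value 1646884 (3 byte(s))
  byte[10]=0xFB cont=1 payload=0x7B=123: acc |= 123<<0 -> acc=123 shift=7
  byte[11]=0xE6 cont=1 payload=0x66=102: acc |= 102<<7 -> acc=13179 shift=14
  byte[12]=0x0C cont=0 payload=0x0C=12: acc |= 12<<14 -> acc=209787 shift=21 [end]
Varint 5: bytes[10:13] = FB E6 0C -> value 209787 (3 byte(s))
  byte[13]=0xC9 cont=1 payload=0x49=73: acc |= 73<<0 -> acc=73 shift=7
  byte[14]=0x66 cont=0 payload=0x66=102: acc |= 102<<7 -> acc=13129 shift=14 [end]
Varint 6: bytes[13:15] = C9 66 -> value 13129 (2 byte(s))

Answer: 3 2 2 3 3 2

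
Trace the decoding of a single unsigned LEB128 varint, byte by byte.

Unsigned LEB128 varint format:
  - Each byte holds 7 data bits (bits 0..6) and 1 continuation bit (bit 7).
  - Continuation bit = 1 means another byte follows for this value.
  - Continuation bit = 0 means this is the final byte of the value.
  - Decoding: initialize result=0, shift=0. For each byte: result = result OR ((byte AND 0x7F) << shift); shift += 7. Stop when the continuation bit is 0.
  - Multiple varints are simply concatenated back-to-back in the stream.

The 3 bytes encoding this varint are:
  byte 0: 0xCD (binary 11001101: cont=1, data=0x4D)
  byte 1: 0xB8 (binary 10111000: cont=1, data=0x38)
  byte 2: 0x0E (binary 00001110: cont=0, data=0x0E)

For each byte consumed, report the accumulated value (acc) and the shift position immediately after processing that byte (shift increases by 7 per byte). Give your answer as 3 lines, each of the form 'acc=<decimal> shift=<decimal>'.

Answer: acc=77 shift=7
acc=7245 shift=14
acc=236621 shift=21

Derivation:
byte 0=0xCD: payload=0x4D=77, contrib = 77<<0 = 77; acc -> 77, shift -> 7
byte 1=0xB8: payload=0x38=56, contrib = 56<<7 = 7168; acc -> 7245, shift -> 14
byte 2=0x0E: payload=0x0E=14, contrib = 14<<14 = 229376; acc -> 236621, shift -> 21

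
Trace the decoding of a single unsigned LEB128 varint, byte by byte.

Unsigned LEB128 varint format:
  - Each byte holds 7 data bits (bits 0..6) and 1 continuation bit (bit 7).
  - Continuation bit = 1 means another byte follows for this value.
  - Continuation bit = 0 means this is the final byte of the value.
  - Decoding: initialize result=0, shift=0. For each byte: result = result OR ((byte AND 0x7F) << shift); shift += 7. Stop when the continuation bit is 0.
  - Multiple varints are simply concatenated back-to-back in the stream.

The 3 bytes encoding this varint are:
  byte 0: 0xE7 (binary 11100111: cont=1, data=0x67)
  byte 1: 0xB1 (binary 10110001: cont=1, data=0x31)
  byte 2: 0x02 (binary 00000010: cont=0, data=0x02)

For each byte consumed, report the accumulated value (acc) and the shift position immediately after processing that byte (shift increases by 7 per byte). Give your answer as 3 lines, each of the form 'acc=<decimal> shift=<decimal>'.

byte 0=0xE7: payload=0x67=103, contrib = 103<<0 = 103; acc -> 103, shift -> 7
byte 1=0xB1: payload=0x31=49, contrib = 49<<7 = 6272; acc -> 6375, shift -> 14
byte 2=0x02: payload=0x02=2, contrib = 2<<14 = 32768; acc -> 39143, shift -> 21

Answer: acc=103 shift=7
acc=6375 shift=14
acc=39143 shift=21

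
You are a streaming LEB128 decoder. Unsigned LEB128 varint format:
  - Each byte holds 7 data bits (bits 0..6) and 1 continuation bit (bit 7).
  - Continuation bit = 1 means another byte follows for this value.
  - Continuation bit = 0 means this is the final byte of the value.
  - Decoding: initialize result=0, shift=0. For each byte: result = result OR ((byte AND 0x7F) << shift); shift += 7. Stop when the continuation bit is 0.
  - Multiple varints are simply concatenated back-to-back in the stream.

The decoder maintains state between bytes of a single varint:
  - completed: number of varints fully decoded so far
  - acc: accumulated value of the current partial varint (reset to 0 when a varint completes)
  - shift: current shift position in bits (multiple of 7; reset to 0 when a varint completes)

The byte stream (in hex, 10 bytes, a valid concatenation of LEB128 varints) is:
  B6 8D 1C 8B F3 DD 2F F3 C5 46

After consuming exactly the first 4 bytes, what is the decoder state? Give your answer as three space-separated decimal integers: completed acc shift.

Answer: 1 11 7

Derivation:
byte[0]=0xB6 cont=1 payload=0x36: acc |= 54<<0 -> completed=0 acc=54 shift=7
byte[1]=0x8D cont=1 payload=0x0D: acc |= 13<<7 -> completed=0 acc=1718 shift=14
byte[2]=0x1C cont=0 payload=0x1C: varint #1 complete (value=460470); reset -> completed=1 acc=0 shift=0
byte[3]=0x8B cont=1 payload=0x0B: acc |= 11<<0 -> completed=1 acc=11 shift=7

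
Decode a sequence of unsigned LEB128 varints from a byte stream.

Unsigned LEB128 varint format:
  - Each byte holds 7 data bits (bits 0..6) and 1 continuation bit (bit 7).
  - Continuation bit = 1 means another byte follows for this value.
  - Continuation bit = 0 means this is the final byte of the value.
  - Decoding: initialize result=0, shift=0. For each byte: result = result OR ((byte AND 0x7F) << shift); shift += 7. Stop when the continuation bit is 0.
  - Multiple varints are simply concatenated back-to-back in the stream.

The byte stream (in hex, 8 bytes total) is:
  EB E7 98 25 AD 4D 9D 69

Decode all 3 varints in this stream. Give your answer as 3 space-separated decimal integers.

  byte[0]=0xEB cont=1 payload=0x6B=107: acc |= 107<<0 -> acc=107 shift=7
  byte[1]=0xE7 cont=1 payload=0x67=103: acc |= 103<<7 -> acc=13291 shift=14
  byte[2]=0x98 cont=1 payload=0x18=24: acc |= 24<<14 -> acc=406507 shift=21
  byte[3]=0x25 cont=0 payload=0x25=37: acc |= 37<<21 -> acc=78001131 shift=28 [end]
Varint 1: bytes[0:4] = EB E7 98 25 -> value 78001131 (4 byte(s))
  byte[4]=0xAD cont=1 payload=0x2D=45: acc |= 45<<0 -> acc=45 shift=7
  byte[5]=0x4D cont=0 payload=0x4D=77: acc |= 77<<7 -> acc=9901 shift=14 [end]
Varint 2: bytes[4:6] = AD 4D -> value 9901 (2 byte(s))
  byte[6]=0x9D cont=1 payload=0x1D=29: acc |= 29<<0 -> acc=29 shift=7
  byte[7]=0x69 cont=0 payload=0x69=105: acc |= 105<<7 -> acc=13469 shift=14 [end]
Varint 3: bytes[6:8] = 9D 69 -> value 13469 (2 byte(s))

Answer: 78001131 9901 13469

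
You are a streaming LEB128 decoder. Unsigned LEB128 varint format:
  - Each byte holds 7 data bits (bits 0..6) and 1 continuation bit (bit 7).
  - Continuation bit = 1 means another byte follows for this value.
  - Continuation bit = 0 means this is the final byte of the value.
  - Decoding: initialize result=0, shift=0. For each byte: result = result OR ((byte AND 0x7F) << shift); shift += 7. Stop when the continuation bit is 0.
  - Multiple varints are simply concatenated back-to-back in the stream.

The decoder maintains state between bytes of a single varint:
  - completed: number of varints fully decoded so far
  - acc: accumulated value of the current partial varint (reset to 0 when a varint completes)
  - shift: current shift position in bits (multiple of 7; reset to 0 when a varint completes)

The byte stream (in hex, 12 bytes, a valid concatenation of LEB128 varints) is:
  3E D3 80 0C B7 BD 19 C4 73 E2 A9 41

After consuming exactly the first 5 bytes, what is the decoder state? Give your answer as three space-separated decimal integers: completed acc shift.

Answer: 2 55 7

Derivation:
byte[0]=0x3E cont=0 payload=0x3E: varint #1 complete (value=62); reset -> completed=1 acc=0 shift=0
byte[1]=0xD3 cont=1 payload=0x53: acc |= 83<<0 -> completed=1 acc=83 shift=7
byte[2]=0x80 cont=1 payload=0x00: acc |= 0<<7 -> completed=1 acc=83 shift=14
byte[3]=0x0C cont=0 payload=0x0C: varint #2 complete (value=196691); reset -> completed=2 acc=0 shift=0
byte[4]=0xB7 cont=1 payload=0x37: acc |= 55<<0 -> completed=2 acc=55 shift=7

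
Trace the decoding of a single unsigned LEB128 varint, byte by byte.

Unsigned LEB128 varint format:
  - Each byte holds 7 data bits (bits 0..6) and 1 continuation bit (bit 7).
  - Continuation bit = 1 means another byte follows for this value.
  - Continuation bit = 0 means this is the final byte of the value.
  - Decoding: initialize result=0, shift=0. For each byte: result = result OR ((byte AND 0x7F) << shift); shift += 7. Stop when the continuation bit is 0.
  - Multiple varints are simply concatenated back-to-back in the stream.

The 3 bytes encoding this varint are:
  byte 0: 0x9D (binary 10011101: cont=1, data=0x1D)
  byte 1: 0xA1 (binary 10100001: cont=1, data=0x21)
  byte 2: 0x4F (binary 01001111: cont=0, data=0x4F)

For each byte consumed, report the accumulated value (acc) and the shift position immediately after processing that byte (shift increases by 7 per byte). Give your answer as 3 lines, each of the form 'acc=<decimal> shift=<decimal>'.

byte 0=0x9D: payload=0x1D=29, contrib = 29<<0 = 29; acc -> 29, shift -> 7
byte 1=0xA1: payload=0x21=33, contrib = 33<<7 = 4224; acc -> 4253, shift -> 14
byte 2=0x4F: payload=0x4F=79, contrib = 79<<14 = 1294336; acc -> 1298589, shift -> 21

Answer: acc=29 shift=7
acc=4253 shift=14
acc=1298589 shift=21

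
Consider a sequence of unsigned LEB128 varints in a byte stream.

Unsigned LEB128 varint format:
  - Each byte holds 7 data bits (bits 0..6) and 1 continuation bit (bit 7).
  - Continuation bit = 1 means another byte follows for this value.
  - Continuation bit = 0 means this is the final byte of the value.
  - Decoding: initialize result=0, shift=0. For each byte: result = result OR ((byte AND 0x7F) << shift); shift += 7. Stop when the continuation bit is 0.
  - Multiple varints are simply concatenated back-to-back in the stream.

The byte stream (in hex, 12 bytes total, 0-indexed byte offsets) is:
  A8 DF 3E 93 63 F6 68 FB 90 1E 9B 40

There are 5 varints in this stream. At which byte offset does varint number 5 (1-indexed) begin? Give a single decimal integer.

Answer: 10

Derivation:
  byte[0]=0xA8 cont=1 payload=0x28=40: acc |= 40<<0 -> acc=40 shift=7
  byte[1]=0xDF cont=1 payload=0x5F=95: acc |= 95<<7 -> acc=12200 shift=14
  byte[2]=0x3E cont=0 payload=0x3E=62: acc |= 62<<14 -> acc=1028008 shift=21 [end]
Varint 1: bytes[0:3] = A8 DF 3E -> value 1028008 (3 byte(s))
  byte[3]=0x93 cont=1 payload=0x13=19: acc |= 19<<0 -> acc=19 shift=7
  byte[4]=0x63 cont=0 payload=0x63=99: acc |= 99<<7 -> acc=12691 shift=14 [end]
Varint 2: bytes[3:5] = 93 63 -> value 12691 (2 byte(s))
  byte[5]=0xF6 cont=1 payload=0x76=118: acc |= 118<<0 -> acc=118 shift=7
  byte[6]=0x68 cont=0 payload=0x68=104: acc |= 104<<7 -> acc=13430 shift=14 [end]
Varint 3: bytes[5:7] = F6 68 -> value 13430 (2 byte(s))
  byte[7]=0xFB cont=1 payload=0x7B=123: acc |= 123<<0 -> acc=123 shift=7
  byte[8]=0x90 cont=1 payload=0x10=16: acc |= 16<<7 -> acc=2171 shift=14
  byte[9]=0x1E cont=0 payload=0x1E=30: acc |= 30<<14 -> acc=493691 shift=21 [end]
Varint 4: bytes[7:10] = FB 90 1E -> value 493691 (3 byte(s))
  byte[10]=0x9B cont=1 payload=0x1B=27: acc |= 27<<0 -> acc=27 shift=7
  byte[11]=0x40 cont=0 payload=0x40=64: acc |= 64<<7 -> acc=8219 shift=14 [end]
Varint 5: bytes[10:12] = 9B 40 -> value 8219 (2 byte(s))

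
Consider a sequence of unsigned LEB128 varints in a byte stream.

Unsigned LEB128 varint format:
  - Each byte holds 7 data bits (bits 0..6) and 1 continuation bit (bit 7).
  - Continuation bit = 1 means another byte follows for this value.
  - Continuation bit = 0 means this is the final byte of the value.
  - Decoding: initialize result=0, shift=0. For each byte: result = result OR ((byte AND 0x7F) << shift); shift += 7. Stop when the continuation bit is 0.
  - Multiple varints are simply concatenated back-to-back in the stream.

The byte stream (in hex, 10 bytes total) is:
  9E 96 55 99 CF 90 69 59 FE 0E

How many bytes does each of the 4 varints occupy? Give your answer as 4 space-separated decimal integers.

  byte[0]=0x9E cont=1 payload=0x1E=30: acc |= 30<<0 -> acc=30 shift=7
  byte[1]=0x96 cont=1 payload=0x16=22: acc |= 22<<7 -> acc=2846 shift=14
  byte[2]=0x55 cont=0 payload=0x55=85: acc |= 85<<14 -> acc=1395486 shift=21 [end]
Varint 1: bytes[0:3] = 9E 96 55 -> value 1395486 (3 byte(s))
  byte[3]=0x99 cont=1 payload=0x19=25: acc |= 25<<0 -> acc=25 shift=7
  byte[4]=0xCF cont=1 payload=0x4F=79: acc |= 79<<7 -> acc=10137 shift=14
  byte[5]=0x90 cont=1 payload=0x10=16: acc |= 16<<14 -> acc=272281 shift=21
  byte[6]=0x69 cont=0 payload=0x69=105: acc |= 105<<21 -> acc=220473241 shift=28 [end]
Varint 2: bytes[3:7] = 99 CF 90 69 -> value 220473241 (4 byte(s))
  byte[7]=0x59 cont=0 payload=0x59=89: acc |= 89<<0 -> acc=89 shift=7 [end]
Varint 3: bytes[7:8] = 59 -> value 89 (1 byte(s))
  byte[8]=0xFE cont=1 payload=0x7E=126: acc |= 126<<0 -> acc=126 shift=7
  byte[9]=0x0E cont=0 payload=0x0E=14: acc |= 14<<7 -> acc=1918 shift=14 [end]
Varint 4: bytes[8:10] = FE 0E -> value 1918 (2 byte(s))

Answer: 3 4 1 2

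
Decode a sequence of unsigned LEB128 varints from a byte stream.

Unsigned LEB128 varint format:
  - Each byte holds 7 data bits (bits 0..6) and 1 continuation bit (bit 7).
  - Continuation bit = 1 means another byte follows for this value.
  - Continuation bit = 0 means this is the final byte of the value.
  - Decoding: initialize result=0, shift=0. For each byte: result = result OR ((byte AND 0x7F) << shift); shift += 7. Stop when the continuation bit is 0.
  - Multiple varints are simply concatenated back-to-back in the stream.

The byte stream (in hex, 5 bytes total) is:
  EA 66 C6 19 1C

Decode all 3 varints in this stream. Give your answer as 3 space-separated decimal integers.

Answer: 13162 3270 28

Derivation:
  byte[0]=0xEA cont=1 payload=0x6A=106: acc |= 106<<0 -> acc=106 shift=7
  byte[1]=0x66 cont=0 payload=0x66=102: acc |= 102<<7 -> acc=13162 shift=14 [end]
Varint 1: bytes[0:2] = EA 66 -> value 13162 (2 byte(s))
  byte[2]=0xC6 cont=1 payload=0x46=70: acc |= 70<<0 -> acc=70 shift=7
  byte[3]=0x19 cont=0 payload=0x19=25: acc |= 25<<7 -> acc=3270 shift=14 [end]
Varint 2: bytes[2:4] = C6 19 -> value 3270 (2 byte(s))
  byte[4]=0x1C cont=0 payload=0x1C=28: acc |= 28<<0 -> acc=28 shift=7 [end]
Varint 3: bytes[4:5] = 1C -> value 28 (1 byte(s))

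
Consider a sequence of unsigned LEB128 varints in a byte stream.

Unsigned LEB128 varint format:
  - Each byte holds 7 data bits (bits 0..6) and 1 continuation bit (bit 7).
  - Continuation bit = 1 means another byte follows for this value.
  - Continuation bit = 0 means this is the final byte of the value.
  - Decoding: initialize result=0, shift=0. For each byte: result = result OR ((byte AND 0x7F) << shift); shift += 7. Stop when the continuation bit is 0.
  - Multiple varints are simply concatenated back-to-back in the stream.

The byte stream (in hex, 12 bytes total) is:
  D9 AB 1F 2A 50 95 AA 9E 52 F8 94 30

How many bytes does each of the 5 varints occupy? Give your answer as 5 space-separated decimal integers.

Answer: 3 1 1 4 3

Derivation:
  byte[0]=0xD9 cont=1 payload=0x59=89: acc |= 89<<0 -> acc=89 shift=7
  byte[1]=0xAB cont=1 payload=0x2B=43: acc |= 43<<7 -> acc=5593 shift=14
  byte[2]=0x1F cont=0 payload=0x1F=31: acc |= 31<<14 -> acc=513497 shift=21 [end]
Varint 1: bytes[0:3] = D9 AB 1F -> value 513497 (3 byte(s))
  byte[3]=0x2A cont=0 payload=0x2A=42: acc |= 42<<0 -> acc=42 shift=7 [end]
Varint 2: bytes[3:4] = 2A -> value 42 (1 byte(s))
  byte[4]=0x50 cont=0 payload=0x50=80: acc |= 80<<0 -> acc=80 shift=7 [end]
Varint 3: bytes[4:5] = 50 -> value 80 (1 byte(s))
  byte[5]=0x95 cont=1 payload=0x15=21: acc |= 21<<0 -> acc=21 shift=7
  byte[6]=0xAA cont=1 payload=0x2A=42: acc |= 42<<7 -> acc=5397 shift=14
  byte[7]=0x9E cont=1 payload=0x1E=30: acc |= 30<<14 -> acc=496917 shift=21
  byte[8]=0x52 cont=0 payload=0x52=82: acc |= 82<<21 -> acc=172463381 shift=28 [end]
Varint 4: bytes[5:9] = 95 AA 9E 52 -> value 172463381 (4 byte(s))
  byte[9]=0xF8 cont=1 payload=0x78=120: acc |= 120<<0 -> acc=120 shift=7
  byte[10]=0x94 cont=1 payload=0x14=20: acc |= 20<<7 -> acc=2680 shift=14
  byte[11]=0x30 cont=0 payload=0x30=48: acc |= 48<<14 -> acc=789112 shift=21 [end]
Varint 5: bytes[9:12] = F8 94 30 -> value 789112 (3 byte(s))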